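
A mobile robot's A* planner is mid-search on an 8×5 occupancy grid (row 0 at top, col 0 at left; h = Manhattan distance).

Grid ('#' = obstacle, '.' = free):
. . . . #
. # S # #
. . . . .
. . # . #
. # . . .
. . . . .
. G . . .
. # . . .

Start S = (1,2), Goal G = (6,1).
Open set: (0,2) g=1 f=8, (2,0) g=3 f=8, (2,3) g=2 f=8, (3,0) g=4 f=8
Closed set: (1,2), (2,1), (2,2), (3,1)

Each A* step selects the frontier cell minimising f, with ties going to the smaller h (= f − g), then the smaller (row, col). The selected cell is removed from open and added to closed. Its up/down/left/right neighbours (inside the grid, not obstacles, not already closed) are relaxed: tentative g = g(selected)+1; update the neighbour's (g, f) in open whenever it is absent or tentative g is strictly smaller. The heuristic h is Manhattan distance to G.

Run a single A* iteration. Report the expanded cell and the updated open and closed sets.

expanded=(3,0); open=[(0,2) g=1 f=8, (2,0) g=3 f=8, (2,3) g=2 f=8, (4,0) g=5 f=8]; closed=[(1,2), (2,1), (2,2), (3,0), (3,1)]

step 1: expand (3,0) (f=8, h=4) → closed; open now [(0,2) g=1 f=8, (2,0) g=3 f=8, (2,3) g=2 f=8, (4,0) g=5 f=8]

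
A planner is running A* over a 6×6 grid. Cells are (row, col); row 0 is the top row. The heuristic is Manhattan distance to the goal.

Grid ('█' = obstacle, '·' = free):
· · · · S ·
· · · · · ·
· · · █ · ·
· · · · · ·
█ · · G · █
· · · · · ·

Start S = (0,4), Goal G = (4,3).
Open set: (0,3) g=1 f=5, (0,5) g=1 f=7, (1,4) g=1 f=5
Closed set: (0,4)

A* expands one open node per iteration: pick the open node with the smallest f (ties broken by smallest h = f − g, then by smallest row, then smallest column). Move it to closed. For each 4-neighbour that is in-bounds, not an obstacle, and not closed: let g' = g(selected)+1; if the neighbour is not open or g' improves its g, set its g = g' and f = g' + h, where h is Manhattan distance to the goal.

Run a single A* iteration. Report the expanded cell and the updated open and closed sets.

step 1: expand (0,3) (f=5, h=4) → closed; open now [(0,2) g=2 f=7, (0,5) g=1 f=7, (1,3) g=2 f=5, (1,4) g=1 f=5]

expanded=(0,3); open=[(0,2) g=2 f=7, (0,5) g=1 f=7, (1,3) g=2 f=5, (1,4) g=1 f=5]; closed=[(0,3), (0,4)]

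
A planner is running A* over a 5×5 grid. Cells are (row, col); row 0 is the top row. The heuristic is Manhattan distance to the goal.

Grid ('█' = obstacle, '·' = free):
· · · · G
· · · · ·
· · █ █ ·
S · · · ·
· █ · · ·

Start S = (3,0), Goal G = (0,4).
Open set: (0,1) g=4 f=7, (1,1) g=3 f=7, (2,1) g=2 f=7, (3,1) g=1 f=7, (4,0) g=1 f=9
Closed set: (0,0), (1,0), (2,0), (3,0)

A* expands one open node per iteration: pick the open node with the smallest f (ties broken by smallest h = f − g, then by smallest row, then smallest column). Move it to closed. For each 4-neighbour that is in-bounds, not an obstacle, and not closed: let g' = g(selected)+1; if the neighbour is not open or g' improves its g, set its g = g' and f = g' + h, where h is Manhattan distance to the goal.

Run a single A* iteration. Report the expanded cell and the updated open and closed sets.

step 1: expand (0,1) (f=7, h=3) → closed; open now [(0,2) g=5 f=7, (1,1) g=3 f=7, (2,1) g=2 f=7, (3,1) g=1 f=7, (4,0) g=1 f=9]

expanded=(0,1); open=[(0,2) g=5 f=7, (1,1) g=3 f=7, (2,1) g=2 f=7, (3,1) g=1 f=7, (4,0) g=1 f=9]; closed=[(0,0), (0,1), (1,0), (2,0), (3,0)]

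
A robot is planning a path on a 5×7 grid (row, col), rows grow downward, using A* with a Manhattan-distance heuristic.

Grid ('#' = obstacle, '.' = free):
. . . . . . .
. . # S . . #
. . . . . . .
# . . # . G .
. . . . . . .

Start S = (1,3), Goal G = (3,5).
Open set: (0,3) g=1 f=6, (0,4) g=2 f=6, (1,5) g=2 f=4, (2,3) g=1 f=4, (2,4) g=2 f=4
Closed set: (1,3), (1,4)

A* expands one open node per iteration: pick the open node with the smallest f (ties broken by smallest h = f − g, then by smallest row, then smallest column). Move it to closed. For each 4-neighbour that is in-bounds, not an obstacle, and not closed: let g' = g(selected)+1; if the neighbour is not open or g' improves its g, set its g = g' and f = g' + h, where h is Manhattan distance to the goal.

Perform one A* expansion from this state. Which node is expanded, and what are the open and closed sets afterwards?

expanded=(1,5); open=[(0,3) g=1 f=6, (0,4) g=2 f=6, (0,5) g=3 f=6, (2,3) g=1 f=4, (2,4) g=2 f=4, (2,5) g=3 f=4]; closed=[(1,3), (1,4), (1,5)]

step 1: expand (1,5) (f=4, h=2) → closed; open now [(0,3) g=1 f=6, (0,4) g=2 f=6, (0,5) g=3 f=6, (2,3) g=1 f=4, (2,4) g=2 f=4, (2,5) g=3 f=4]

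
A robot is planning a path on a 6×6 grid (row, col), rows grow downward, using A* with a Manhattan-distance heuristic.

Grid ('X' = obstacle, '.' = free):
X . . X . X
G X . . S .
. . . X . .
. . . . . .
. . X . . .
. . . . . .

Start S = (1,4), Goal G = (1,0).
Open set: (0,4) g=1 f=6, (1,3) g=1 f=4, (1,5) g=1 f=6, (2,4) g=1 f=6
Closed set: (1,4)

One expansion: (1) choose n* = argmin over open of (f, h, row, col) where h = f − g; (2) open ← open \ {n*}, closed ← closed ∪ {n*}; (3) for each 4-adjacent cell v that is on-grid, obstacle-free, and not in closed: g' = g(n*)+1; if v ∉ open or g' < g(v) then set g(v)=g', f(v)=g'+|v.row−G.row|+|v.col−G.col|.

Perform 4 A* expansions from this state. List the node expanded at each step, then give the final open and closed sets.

step 1: expand (1,3) (f=4, h=3) → closed; open now [(0,4) g=1 f=6, (1,2) g=2 f=4, (1,5) g=1 f=6, (2,4) g=1 f=6]
step 2: expand (1,2) (f=4, h=2) → closed; open now [(0,2) g=3 f=6, (0,4) g=1 f=6, (1,5) g=1 f=6, (2,2) g=3 f=6, (2,4) g=1 f=6]
step 3: expand (0,2) (f=6, h=3) → closed; open now [(0,1) g=4 f=6, (0,4) g=1 f=6, (1,5) g=1 f=6, (2,2) g=3 f=6, (2,4) g=1 f=6]
step 4: expand (0,1) (f=6, h=2) → closed; open now [(0,4) g=1 f=6, (1,5) g=1 f=6, (2,2) g=3 f=6, (2,4) g=1 f=6]

order=[(1,3) → (1,2) → (0,2) → (0,1)]; open=[(0,4) g=1 f=6, (1,5) g=1 f=6, (2,2) g=3 f=6, (2,4) g=1 f=6]; closed=[(0,1), (0,2), (1,2), (1,3), (1,4)]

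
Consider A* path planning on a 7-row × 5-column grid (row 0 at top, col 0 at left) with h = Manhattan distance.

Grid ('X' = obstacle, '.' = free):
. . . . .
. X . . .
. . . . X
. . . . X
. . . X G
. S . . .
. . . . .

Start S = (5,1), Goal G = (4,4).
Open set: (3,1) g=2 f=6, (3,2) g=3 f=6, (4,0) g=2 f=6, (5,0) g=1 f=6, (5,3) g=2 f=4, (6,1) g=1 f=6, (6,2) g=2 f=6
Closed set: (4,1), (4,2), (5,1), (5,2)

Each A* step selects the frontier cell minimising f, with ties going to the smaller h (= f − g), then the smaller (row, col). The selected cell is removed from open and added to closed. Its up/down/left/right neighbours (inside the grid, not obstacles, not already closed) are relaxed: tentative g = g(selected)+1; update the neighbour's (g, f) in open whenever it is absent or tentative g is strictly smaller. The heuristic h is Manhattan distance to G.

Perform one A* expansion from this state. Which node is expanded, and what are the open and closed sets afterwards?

expanded=(5,3); open=[(3,1) g=2 f=6, (3,2) g=3 f=6, (4,0) g=2 f=6, (5,0) g=1 f=6, (5,4) g=3 f=4, (6,1) g=1 f=6, (6,2) g=2 f=6, (6,3) g=3 f=6]; closed=[(4,1), (4,2), (5,1), (5,2), (5,3)]

step 1: expand (5,3) (f=4, h=2) → closed; open now [(3,1) g=2 f=6, (3,2) g=3 f=6, (4,0) g=2 f=6, (5,0) g=1 f=6, (5,4) g=3 f=4, (6,1) g=1 f=6, (6,2) g=2 f=6, (6,3) g=3 f=6]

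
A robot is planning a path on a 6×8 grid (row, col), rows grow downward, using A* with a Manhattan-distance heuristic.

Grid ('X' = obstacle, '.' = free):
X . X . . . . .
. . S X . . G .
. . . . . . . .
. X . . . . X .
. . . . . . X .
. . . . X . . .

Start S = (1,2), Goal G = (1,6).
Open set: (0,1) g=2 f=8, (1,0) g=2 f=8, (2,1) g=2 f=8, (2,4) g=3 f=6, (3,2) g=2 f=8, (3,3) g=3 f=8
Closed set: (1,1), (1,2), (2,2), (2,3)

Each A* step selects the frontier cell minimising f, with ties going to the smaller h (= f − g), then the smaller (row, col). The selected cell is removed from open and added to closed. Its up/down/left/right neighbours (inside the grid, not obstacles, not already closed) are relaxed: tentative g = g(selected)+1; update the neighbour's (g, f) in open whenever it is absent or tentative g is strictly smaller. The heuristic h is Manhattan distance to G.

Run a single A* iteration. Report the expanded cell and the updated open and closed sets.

step 1: expand (2,4) (f=6, h=3) → closed; open now [(0,1) g=2 f=8, (1,0) g=2 f=8, (1,4) g=4 f=6, (2,1) g=2 f=8, (2,5) g=4 f=6, (3,2) g=2 f=8, (3,3) g=3 f=8, (3,4) g=4 f=8]

expanded=(2,4); open=[(0,1) g=2 f=8, (1,0) g=2 f=8, (1,4) g=4 f=6, (2,1) g=2 f=8, (2,5) g=4 f=6, (3,2) g=2 f=8, (3,3) g=3 f=8, (3,4) g=4 f=8]; closed=[(1,1), (1,2), (2,2), (2,3), (2,4)]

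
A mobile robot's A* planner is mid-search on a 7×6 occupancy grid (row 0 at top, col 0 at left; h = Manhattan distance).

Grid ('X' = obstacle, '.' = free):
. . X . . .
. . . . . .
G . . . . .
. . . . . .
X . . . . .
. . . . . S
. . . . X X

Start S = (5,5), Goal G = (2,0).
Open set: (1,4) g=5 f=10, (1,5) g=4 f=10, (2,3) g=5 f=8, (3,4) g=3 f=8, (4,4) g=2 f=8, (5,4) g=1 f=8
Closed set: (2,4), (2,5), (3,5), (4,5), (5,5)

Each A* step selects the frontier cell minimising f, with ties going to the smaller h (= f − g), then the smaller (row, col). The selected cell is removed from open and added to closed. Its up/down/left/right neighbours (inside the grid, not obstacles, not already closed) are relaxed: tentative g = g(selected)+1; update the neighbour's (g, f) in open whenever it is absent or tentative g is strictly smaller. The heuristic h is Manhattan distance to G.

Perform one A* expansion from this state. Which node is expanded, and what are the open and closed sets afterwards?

step 1: expand (2,3) (f=8, h=3) → closed; open now [(1,3) g=6 f=10, (1,4) g=5 f=10, (1,5) g=4 f=10, (2,2) g=6 f=8, (3,3) g=6 f=10, (3,4) g=3 f=8, (4,4) g=2 f=8, (5,4) g=1 f=8]

expanded=(2,3); open=[(1,3) g=6 f=10, (1,4) g=5 f=10, (1,5) g=4 f=10, (2,2) g=6 f=8, (3,3) g=6 f=10, (3,4) g=3 f=8, (4,4) g=2 f=8, (5,4) g=1 f=8]; closed=[(2,3), (2,4), (2,5), (3,5), (4,5), (5,5)]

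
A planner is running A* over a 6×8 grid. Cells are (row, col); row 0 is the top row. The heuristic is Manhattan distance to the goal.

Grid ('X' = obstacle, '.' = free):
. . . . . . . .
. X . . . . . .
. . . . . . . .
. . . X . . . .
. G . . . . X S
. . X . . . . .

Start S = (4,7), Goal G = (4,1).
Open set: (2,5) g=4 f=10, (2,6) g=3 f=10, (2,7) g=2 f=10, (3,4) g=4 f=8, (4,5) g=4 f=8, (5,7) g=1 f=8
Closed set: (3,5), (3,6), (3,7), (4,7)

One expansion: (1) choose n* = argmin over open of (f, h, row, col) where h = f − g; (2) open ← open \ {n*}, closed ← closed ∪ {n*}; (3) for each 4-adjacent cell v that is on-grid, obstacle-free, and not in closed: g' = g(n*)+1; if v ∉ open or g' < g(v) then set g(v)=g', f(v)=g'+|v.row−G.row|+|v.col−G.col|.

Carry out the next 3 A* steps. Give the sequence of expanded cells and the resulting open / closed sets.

order=[(3,4) → (4,4) → (4,3)]; open=[(2,4) g=5 f=10, (2,5) g=4 f=10, (2,6) g=3 f=10, (2,7) g=2 f=10, (4,2) g=7 f=8, (4,5) g=4 f=8, (5,3) g=7 f=10, (5,4) g=6 f=10, (5,7) g=1 f=8]; closed=[(3,4), (3,5), (3,6), (3,7), (4,3), (4,4), (4,7)]

step 1: expand (3,4) (f=8, h=4) → closed; open now [(2,4) g=5 f=10, (2,5) g=4 f=10, (2,6) g=3 f=10, (2,7) g=2 f=10, (4,4) g=5 f=8, (4,5) g=4 f=8, (5,7) g=1 f=8]
step 2: expand (4,4) (f=8, h=3) → closed; open now [(2,4) g=5 f=10, (2,5) g=4 f=10, (2,6) g=3 f=10, (2,7) g=2 f=10, (4,3) g=6 f=8, (4,5) g=4 f=8, (5,4) g=6 f=10, (5,7) g=1 f=8]
step 3: expand (4,3) (f=8, h=2) → closed; open now [(2,4) g=5 f=10, (2,5) g=4 f=10, (2,6) g=3 f=10, (2,7) g=2 f=10, (4,2) g=7 f=8, (4,5) g=4 f=8, (5,3) g=7 f=10, (5,4) g=6 f=10, (5,7) g=1 f=8]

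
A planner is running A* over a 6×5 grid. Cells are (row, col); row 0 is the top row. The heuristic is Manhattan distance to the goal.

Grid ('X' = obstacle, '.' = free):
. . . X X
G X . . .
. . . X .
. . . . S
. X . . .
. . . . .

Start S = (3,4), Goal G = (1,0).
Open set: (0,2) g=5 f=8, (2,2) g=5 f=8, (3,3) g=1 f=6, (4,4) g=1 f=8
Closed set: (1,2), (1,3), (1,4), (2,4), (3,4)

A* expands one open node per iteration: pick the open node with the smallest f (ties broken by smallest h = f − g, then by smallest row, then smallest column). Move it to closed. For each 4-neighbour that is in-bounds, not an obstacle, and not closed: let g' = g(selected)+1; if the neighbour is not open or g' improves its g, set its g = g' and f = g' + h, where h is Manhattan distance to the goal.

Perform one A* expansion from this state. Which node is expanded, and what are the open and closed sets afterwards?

step 1: expand (3,3) (f=6, h=5) → closed; open now [(0,2) g=5 f=8, (2,2) g=5 f=8, (3,2) g=2 f=6, (4,3) g=2 f=8, (4,4) g=1 f=8]

expanded=(3,3); open=[(0,2) g=5 f=8, (2,2) g=5 f=8, (3,2) g=2 f=6, (4,3) g=2 f=8, (4,4) g=1 f=8]; closed=[(1,2), (1,3), (1,4), (2,4), (3,3), (3,4)]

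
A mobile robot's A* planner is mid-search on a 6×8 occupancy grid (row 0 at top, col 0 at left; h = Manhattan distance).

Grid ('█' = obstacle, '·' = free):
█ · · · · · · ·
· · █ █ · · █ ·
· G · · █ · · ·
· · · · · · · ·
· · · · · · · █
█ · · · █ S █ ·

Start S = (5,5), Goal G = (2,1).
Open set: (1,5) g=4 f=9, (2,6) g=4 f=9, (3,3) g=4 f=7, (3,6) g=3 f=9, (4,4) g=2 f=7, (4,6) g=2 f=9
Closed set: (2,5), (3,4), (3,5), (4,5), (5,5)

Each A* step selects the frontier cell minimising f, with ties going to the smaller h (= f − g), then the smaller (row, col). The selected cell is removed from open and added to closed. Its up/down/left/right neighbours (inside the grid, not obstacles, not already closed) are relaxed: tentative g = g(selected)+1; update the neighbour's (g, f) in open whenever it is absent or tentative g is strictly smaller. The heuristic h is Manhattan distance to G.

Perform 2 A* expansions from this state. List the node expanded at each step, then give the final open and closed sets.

step 1: expand (3,3) (f=7, h=3) → closed; open now [(1,5) g=4 f=9, (2,3) g=5 f=7, (2,6) g=4 f=9, (3,2) g=5 f=7, (3,6) g=3 f=9, (4,3) g=5 f=9, (4,4) g=2 f=7, (4,6) g=2 f=9]
step 2: expand (2,3) (f=7, h=2) → closed; open now [(1,5) g=4 f=9, (2,2) g=6 f=7, (2,6) g=4 f=9, (3,2) g=5 f=7, (3,6) g=3 f=9, (4,3) g=5 f=9, (4,4) g=2 f=7, (4,6) g=2 f=9]

order=[(3,3) → (2,3)]; open=[(1,5) g=4 f=9, (2,2) g=6 f=7, (2,6) g=4 f=9, (3,2) g=5 f=7, (3,6) g=3 f=9, (4,3) g=5 f=9, (4,4) g=2 f=7, (4,6) g=2 f=9]; closed=[(2,3), (2,5), (3,3), (3,4), (3,5), (4,5), (5,5)]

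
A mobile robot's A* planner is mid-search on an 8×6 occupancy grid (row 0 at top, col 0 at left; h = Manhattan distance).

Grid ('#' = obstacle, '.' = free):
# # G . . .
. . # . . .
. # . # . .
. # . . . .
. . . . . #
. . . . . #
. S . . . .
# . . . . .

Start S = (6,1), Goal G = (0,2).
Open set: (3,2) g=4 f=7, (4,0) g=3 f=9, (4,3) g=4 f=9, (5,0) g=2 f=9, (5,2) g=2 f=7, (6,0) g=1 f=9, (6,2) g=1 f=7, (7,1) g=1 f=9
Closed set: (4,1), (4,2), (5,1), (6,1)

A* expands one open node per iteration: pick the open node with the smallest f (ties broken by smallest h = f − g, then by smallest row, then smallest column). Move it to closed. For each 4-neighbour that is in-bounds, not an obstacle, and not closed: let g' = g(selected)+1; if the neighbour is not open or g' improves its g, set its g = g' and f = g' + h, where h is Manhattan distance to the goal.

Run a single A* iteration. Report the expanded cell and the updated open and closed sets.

step 1: expand (3,2) (f=7, h=3) → closed; open now [(2,2) g=5 f=7, (3,3) g=5 f=9, (4,0) g=3 f=9, (4,3) g=4 f=9, (5,0) g=2 f=9, (5,2) g=2 f=7, (6,0) g=1 f=9, (6,2) g=1 f=7, (7,1) g=1 f=9]

expanded=(3,2); open=[(2,2) g=5 f=7, (3,3) g=5 f=9, (4,0) g=3 f=9, (4,3) g=4 f=9, (5,0) g=2 f=9, (5,2) g=2 f=7, (6,0) g=1 f=9, (6,2) g=1 f=7, (7,1) g=1 f=9]; closed=[(3,2), (4,1), (4,2), (5,1), (6,1)]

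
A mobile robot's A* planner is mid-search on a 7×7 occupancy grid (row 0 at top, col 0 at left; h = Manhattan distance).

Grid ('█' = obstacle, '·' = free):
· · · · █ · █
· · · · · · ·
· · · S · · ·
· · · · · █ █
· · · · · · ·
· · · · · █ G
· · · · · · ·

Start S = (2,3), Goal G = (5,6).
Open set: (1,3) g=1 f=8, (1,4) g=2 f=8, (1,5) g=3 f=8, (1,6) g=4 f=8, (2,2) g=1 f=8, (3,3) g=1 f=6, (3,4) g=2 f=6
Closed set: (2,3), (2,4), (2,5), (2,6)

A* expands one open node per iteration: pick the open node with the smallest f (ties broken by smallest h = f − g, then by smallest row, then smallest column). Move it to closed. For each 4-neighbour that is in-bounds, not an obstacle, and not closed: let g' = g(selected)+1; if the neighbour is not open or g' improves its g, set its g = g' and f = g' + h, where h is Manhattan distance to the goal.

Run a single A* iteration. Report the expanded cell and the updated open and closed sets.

expanded=(3,4); open=[(1,3) g=1 f=8, (1,4) g=2 f=8, (1,5) g=3 f=8, (1,6) g=4 f=8, (2,2) g=1 f=8, (3,3) g=1 f=6, (4,4) g=3 f=6]; closed=[(2,3), (2,4), (2,5), (2,6), (3,4)]

step 1: expand (3,4) (f=6, h=4) → closed; open now [(1,3) g=1 f=8, (1,4) g=2 f=8, (1,5) g=3 f=8, (1,6) g=4 f=8, (2,2) g=1 f=8, (3,3) g=1 f=6, (4,4) g=3 f=6]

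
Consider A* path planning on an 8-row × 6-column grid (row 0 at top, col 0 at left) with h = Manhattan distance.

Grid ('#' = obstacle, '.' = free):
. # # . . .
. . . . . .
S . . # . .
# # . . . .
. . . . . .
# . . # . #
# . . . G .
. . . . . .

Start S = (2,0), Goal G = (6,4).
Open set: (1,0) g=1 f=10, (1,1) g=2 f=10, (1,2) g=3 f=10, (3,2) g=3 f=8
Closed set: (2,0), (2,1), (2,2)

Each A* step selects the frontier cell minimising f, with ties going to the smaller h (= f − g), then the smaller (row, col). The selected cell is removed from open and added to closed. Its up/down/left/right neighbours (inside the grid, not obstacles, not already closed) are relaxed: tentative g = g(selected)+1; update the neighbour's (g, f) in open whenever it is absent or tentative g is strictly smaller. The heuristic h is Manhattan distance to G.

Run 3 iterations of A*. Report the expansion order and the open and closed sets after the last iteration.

order=[(3,2) → (3,3) → (3,4)]; open=[(1,0) g=1 f=10, (1,1) g=2 f=10, (1,2) g=3 f=10, (2,4) g=6 f=10, (3,5) g=6 f=10, (4,2) g=4 f=8, (4,3) g=5 f=8, (4,4) g=6 f=8]; closed=[(2,0), (2,1), (2,2), (3,2), (3,3), (3,4)]

step 1: expand (3,2) (f=8, h=5) → closed; open now [(1,0) g=1 f=10, (1,1) g=2 f=10, (1,2) g=3 f=10, (3,3) g=4 f=8, (4,2) g=4 f=8]
step 2: expand (3,3) (f=8, h=4) → closed; open now [(1,0) g=1 f=10, (1,1) g=2 f=10, (1,2) g=3 f=10, (3,4) g=5 f=8, (4,2) g=4 f=8, (4,3) g=5 f=8]
step 3: expand (3,4) (f=8, h=3) → closed; open now [(1,0) g=1 f=10, (1,1) g=2 f=10, (1,2) g=3 f=10, (2,4) g=6 f=10, (3,5) g=6 f=10, (4,2) g=4 f=8, (4,3) g=5 f=8, (4,4) g=6 f=8]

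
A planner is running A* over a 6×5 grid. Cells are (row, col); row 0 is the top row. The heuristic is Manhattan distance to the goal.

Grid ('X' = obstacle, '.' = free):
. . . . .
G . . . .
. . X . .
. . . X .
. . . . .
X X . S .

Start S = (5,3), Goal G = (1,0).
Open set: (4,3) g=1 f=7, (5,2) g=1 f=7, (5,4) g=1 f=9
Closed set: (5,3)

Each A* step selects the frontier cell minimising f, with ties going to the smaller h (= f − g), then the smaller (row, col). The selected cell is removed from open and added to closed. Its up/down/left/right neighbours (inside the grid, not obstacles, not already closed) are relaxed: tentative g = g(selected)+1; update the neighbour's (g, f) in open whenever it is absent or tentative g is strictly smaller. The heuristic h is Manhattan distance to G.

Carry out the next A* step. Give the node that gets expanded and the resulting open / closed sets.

expanded=(4,3); open=[(4,2) g=2 f=7, (4,4) g=2 f=9, (5,2) g=1 f=7, (5,4) g=1 f=9]; closed=[(4,3), (5,3)]

step 1: expand (4,3) (f=7, h=6) → closed; open now [(4,2) g=2 f=7, (4,4) g=2 f=9, (5,2) g=1 f=7, (5,4) g=1 f=9]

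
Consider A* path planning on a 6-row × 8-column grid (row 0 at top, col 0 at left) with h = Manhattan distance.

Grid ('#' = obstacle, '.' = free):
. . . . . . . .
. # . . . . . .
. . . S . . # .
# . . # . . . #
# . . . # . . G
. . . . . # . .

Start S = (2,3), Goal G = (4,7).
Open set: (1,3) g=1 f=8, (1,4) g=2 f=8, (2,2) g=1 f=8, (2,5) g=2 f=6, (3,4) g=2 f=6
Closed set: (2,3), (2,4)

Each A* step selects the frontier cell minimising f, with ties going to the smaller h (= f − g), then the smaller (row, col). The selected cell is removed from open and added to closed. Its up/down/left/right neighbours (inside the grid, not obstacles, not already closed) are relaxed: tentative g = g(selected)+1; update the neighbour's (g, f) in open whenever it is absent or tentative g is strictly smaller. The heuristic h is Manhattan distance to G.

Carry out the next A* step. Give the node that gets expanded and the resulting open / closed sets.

expanded=(2,5); open=[(1,3) g=1 f=8, (1,4) g=2 f=8, (1,5) g=3 f=8, (2,2) g=1 f=8, (3,4) g=2 f=6, (3,5) g=3 f=6]; closed=[(2,3), (2,4), (2,5)]

step 1: expand (2,5) (f=6, h=4) → closed; open now [(1,3) g=1 f=8, (1,4) g=2 f=8, (1,5) g=3 f=8, (2,2) g=1 f=8, (3,4) g=2 f=6, (3,5) g=3 f=6]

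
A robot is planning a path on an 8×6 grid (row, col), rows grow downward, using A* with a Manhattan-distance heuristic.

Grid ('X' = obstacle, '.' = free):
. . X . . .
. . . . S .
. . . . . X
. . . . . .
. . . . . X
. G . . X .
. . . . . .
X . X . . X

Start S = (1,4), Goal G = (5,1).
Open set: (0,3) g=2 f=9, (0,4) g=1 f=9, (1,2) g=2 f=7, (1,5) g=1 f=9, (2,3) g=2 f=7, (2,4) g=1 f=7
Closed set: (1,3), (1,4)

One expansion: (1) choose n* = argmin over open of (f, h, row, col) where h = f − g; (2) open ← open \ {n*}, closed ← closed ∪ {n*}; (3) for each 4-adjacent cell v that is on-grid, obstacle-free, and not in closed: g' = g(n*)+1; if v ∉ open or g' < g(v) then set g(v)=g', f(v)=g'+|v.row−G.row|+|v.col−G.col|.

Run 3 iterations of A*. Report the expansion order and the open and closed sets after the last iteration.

step 1: expand (1,2) (f=7, h=5) → closed; open now [(0,3) g=2 f=9, (0,4) g=1 f=9, (1,1) g=3 f=7, (1,5) g=1 f=9, (2,2) g=3 f=7, (2,3) g=2 f=7, (2,4) g=1 f=7]
step 2: expand (1,1) (f=7, h=4) → closed; open now [(0,1) g=4 f=9, (0,3) g=2 f=9, (0,4) g=1 f=9, (1,0) g=4 f=9, (1,5) g=1 f=9, (2,1) g=4 f=7, (2,2) g=3 f=7, (2,3) g=2 f=7, (2,4) g=1 f=7]
step 3: expand (2,1) (f=7, h=3) → closed; open now [(0,1) g=4 f=9, (0,3) g=2 f=9, (0,4) g=1 f=9, (1,0) g=4 f=9, (1,5) g=1 f=9, (2,0) g=5 f=9, (2,2) g=3 f=7, (2,3) g=2 f=7, (2,4) g=1 f=7, (3,1) g=5 f=7]

order=[(1,2) → (1,1) → (2,1)]; open=[(0,1) g=4 f=9, (0,3) g=2 f=9, (0,4) g=1 f=9, (1,0) g=4 f=9, (1,5) g=1 f=9, (2,0) g=5 f=9, (2,2) g=3 f=7, (2,3) g=2 f=7, (2,4) g=1 f=7, (3,1) g=5 f=7]; closed=[(1,1), (1,2), (1,3), (1,4), (2,1)]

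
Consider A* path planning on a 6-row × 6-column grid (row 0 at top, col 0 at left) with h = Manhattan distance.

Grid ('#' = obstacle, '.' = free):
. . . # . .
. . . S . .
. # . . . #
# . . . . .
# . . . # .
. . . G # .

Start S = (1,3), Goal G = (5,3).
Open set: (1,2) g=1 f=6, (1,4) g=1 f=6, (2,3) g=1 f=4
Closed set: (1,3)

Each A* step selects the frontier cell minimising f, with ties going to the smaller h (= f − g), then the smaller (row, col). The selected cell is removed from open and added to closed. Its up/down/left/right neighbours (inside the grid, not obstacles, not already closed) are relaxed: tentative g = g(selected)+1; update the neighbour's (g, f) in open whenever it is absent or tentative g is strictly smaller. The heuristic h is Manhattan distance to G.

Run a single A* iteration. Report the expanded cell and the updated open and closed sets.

step 1: expand (2,3) (f=4, h=3) → closed; open now [(1,2) g=1 f=6, (1,4) g=1 f=6, (2,2) g=2 f=6, (2,4) g=2 f=6, (3,3) g=2 f=4]

expanded=(2,3); open=[(1,2) g=1 f=6, (1,4) g=1 f=6, (2,2) g=2 f=6, (2,4) g=2 f=6, (3,3) g=2 f=4]; closed=[(1,3), (2,3)]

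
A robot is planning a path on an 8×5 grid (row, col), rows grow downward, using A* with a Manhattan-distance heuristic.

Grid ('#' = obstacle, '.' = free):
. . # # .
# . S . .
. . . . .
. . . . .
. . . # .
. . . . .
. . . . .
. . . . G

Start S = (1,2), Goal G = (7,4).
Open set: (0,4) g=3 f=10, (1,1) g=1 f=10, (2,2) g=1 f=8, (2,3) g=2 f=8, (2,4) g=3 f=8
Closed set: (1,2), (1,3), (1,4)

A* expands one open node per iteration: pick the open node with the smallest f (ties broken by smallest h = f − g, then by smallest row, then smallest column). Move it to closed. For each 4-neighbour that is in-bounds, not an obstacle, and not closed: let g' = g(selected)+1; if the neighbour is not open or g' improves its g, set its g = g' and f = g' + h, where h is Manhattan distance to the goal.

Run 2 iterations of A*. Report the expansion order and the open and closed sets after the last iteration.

order=[(2,4) → (3,4)]; open=[(0,4) g=3 f=10, (1,1) g=1 f=10, (2,2) g=1 f=8, (2,3) g=2 f=8, (3,3) g=5 f=10, (4,4) g=5 f=8]; closed=[(1,2), (1,3), (1,4), (2,4), (3,4)]

step 1: expand (2,4) (f=8, h=5) → closed; open now [(0,4) g=3 f=10, (1,1) g=1 f=10, (2,2) g=1 f=8, (2,3) g=2 f=8, (3,4) g=4 f=8]
step 2: expand (3,4) (f=8, h=4) → closed; open now [(0,4) g=3 f=10, (1,1) g=1 f=10, (2,2) g=1 f=8, (2,3) g=2 f=8, (3,3) g=5 f=10, (4,4) g=5 f=8]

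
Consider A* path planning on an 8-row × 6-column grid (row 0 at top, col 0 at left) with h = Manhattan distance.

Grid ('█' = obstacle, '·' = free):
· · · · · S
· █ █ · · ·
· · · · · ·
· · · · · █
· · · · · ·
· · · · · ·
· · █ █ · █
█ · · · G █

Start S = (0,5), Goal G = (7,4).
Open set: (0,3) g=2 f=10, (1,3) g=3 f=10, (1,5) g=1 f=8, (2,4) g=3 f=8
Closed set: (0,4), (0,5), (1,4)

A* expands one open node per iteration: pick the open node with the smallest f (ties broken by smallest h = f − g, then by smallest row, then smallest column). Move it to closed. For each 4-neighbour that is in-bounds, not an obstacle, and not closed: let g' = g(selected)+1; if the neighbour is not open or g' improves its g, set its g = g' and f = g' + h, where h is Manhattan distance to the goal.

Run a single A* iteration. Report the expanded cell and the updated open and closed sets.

expanded=(2,4); open=[(0,3) g=2 f=10, (1,3) g=3 f=10, (1,5) g=1 f=8, (2,3) g=4 f=10, (2,5) g=4 f=10, (3,4) g=4 f=8]; closed=[(0,4), (0,5), (1,4), (2,4)]

step 1: expand (2,4) (f=8, h=5) → closed; open now [(0,3) g=2 f=10, (1,3) g=3 f=10, (1,5) g=1 f=8, (2,3) g=4 f=10, (2,5) g=4 f=10, (3,4) g=4 f=8]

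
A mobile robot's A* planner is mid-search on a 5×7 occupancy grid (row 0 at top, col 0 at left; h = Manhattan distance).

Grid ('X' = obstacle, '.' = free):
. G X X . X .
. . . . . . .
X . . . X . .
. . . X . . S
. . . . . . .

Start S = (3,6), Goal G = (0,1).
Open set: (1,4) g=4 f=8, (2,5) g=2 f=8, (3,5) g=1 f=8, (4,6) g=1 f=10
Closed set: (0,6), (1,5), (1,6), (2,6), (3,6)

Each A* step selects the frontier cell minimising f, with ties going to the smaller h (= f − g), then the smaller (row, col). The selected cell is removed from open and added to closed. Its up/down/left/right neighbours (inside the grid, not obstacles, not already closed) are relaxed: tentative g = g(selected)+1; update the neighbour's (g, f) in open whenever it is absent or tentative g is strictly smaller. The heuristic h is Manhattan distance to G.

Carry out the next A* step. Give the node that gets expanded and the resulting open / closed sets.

expanded=(1,4); open=[(0,4) g=5 f=8, (1,3) g=5 f=8, (2,5) g=2 f=8, (3,5) g=1 f=8, (4,6) g=1 f=10]; closed=[(0,6), (1,4), (1,5), (1,6), (2,6), (3,6)]

step 1: expand (1,4) (f=8, h=4) → closed; open now [(0,4) g=5 f=8, (1,3) g=5 f=8, (2,5) g=2 f=8, (3,5) g=1 f=8, (4,6) g=1 f=10]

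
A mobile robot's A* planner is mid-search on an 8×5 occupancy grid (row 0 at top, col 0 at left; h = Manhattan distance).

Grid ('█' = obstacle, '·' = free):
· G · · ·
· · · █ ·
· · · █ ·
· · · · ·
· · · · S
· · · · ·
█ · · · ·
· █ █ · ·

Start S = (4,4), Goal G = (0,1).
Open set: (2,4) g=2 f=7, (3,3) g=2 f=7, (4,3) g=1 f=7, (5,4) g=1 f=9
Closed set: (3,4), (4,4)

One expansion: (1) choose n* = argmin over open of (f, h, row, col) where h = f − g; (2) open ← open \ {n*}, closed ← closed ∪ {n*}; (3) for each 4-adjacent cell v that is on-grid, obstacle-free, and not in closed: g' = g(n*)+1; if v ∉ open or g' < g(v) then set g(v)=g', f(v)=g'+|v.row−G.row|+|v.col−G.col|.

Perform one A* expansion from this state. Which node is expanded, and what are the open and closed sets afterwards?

step 1: expand (2,4) (f=7, h=5) → closed; open now [(1,4) g=3 f=7, (3,3) g=2 f=7, (4,3) g=1 f=7, (5,4) g=1 f=9]

expanded=(2,4); open=[(1,4) g=3 f=7, (3,3) g=2 f=7, (4,3) g=1 f=7, (5,4) g=1 f=9]; closed=[(2,4), (3,4), (4,4)]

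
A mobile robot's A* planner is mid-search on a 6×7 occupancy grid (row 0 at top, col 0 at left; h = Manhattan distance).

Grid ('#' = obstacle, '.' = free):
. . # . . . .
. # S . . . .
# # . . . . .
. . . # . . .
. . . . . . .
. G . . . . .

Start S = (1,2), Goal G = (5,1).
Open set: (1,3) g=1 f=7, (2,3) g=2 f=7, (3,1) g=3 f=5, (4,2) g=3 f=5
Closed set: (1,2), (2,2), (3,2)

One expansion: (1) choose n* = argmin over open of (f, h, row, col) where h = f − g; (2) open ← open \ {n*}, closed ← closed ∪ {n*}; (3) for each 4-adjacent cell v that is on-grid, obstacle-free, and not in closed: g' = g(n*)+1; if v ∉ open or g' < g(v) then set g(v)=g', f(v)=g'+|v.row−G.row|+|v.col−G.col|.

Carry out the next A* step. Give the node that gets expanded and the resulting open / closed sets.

step 1: expand (3,1) (f=5, h=2) → closed; open now [(1,3) g=1 f=7, (2,3) g=2 f=7, (3,0) g=4 f=7, (4,1) g=4 f=5, (4,2) g=3 f=5]

expanded=(3,1); open=[(1,3) g=1 f=7, (2,3) g=2 f=7, (3,0) g=4 f=7, (4,1) g=4 f=5, (4,2) g=3 f=5]; closed=[(1,2), (2,2), (3,1), (3,2)]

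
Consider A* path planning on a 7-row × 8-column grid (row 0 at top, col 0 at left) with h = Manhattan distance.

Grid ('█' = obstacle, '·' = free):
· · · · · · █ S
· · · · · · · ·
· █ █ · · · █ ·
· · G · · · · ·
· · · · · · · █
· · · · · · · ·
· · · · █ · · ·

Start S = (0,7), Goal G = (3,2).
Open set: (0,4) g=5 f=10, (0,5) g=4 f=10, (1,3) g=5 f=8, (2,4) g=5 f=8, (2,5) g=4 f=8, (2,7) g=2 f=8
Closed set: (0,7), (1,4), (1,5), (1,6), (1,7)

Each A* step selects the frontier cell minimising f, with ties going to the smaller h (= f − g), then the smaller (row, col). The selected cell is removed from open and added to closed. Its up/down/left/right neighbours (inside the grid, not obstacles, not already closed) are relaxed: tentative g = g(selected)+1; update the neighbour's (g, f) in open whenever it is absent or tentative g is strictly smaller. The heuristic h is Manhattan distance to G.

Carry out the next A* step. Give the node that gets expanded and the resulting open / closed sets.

step 1: expand (1,3) (f=8, h=3) → closed; open now [(0,3) g=6 f=10, (0,4) g=5 f=10, (0,5) g=4 f=10, (1,2) g=6 f=8, (2,3) g=6 f=8, (2,4) g=5 f=8, (2,5) g=4 f=8, (2,7) g=2 f=8]

expanded=(1,3); open=[(0,3) g=6 f=10, (0,4) g=5 f=10, (0,5) g=4 f=10, (1,2) g=6 f=8, (2,3) g=6 f=8, (2,4) g=5 f=8, (2,5) g=4 f=8, (2,7) g=2 f=8]; closed=[(0,7), (1,3), (1,4), (1,5), (1,6), (1,7)]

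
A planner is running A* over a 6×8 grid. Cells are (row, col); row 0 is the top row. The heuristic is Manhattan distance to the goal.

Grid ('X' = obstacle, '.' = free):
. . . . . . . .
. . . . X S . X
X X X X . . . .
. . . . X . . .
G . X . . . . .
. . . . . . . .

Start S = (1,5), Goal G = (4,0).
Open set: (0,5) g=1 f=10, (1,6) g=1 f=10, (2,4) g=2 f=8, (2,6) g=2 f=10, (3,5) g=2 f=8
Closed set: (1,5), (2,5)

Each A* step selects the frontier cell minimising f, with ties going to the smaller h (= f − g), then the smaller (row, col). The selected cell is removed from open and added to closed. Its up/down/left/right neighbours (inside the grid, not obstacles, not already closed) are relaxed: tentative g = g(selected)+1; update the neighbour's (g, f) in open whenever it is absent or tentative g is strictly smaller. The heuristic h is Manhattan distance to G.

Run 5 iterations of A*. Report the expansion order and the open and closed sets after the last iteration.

order=[(2,4) → (3,5) → (4,5) → (4,4) → (4,3)]; open=[(0,5) g=1 f=10, (1,6) g=1 f=10, (2,6) g=2 f=10, (3,3) g=6 f=10, (3,6) g=3 f=10, (4,6) g=4 f=10, (5,3) g=6 f=10, (5,4) g=5 f=10, (5,5) g=4 f=10]; closed=[(1,5), (2,4), (2,5), (3,5), (4,3), (4,4), (4,5)]

step 1: expand (2,4) (f=8, h=6) → closed; open now [(0,5) g=1 f=10, (1,6) g=1 f=10, (2,6) g=2 f=10, (3,5) g=2 f=8]
step 2: expand (3,5) (f=8, h=6) → closed; open now [(0,5) g=1 f=10, (1,6) g=1 f=10, (2,6) g=2 f=10, (3,6) g=3 f=10, (4,5) g=3 f=8]
step 3: expand (4,5) (f=8, h=5) → closed; open now [(0,5) g=1 f=10, (1,6) g=1 f=10, (2,6) g=2 f=10, (3,6) g=3 f=10, (4,4) g=4 f=8, (4,6) g=4 f=10, (5,5) g=4 f=10]
step 4: expand (4,4) (f=8, h=4) → closed; open now [(0,5) g=1 f=10, (1,6) g=1 f=10, (2,6) g=2 f=10, (3,6) g=3 f=10, (4,3) g=5 f=8, (4,6) g=4 f=10, (5,4) g=5 f=10, (5,5) g=4 f=10]
step 5: expand (4,3) (f=8, h=3) → closed; open now [(0,5) g=1 f=10, (1,6) g=1 f=10, (2,6) g=2 f=10, (3,3) g=6 f=10, (3,6) g=3 f=10, (4,6) g=4 f=10, (5,3) g=6 f=10, (5,4) g=5 f=10, (5,5) g=4 f=10]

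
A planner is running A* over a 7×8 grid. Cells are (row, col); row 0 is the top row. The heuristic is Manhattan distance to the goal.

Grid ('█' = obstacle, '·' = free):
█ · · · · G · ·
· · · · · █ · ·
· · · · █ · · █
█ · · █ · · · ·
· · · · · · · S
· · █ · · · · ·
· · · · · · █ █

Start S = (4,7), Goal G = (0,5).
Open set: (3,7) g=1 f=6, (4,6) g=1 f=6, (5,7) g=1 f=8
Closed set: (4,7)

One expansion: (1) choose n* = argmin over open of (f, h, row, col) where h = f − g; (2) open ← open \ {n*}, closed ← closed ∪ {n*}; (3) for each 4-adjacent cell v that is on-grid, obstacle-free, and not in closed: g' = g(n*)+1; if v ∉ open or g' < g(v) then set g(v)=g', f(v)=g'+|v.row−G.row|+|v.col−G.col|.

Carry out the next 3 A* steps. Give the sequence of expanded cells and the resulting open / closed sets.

step 1: expand (3,7) (f=6, h=5) → closed; open now [(3,6) g=2 f=6, (4,6) g=1 f=6, (5,7) g=1 f=8]
step 2: expand (3,6) (f=6, h=4) → closed; open now [(2,6) g=3 f=6, (3,5) g=3 f=6, (4,6) g=1 f=6, (5,7) g=1 f=8]
step 3: expand (2,6) (f=6, h=3) → closed; open now [(1,6) g=4 f=6, (2,5) g=4 f=6, (3,5) g=3 f=6, (4,6) g=1 f=6, (5,7) g=1 f=8]

order=[(3,7) → (3,6) → (2,6)]; open=[(1,6) g=4 f=6, (2,5) g=4 f=6, (3,5) g=3 f=6, (4,6) g=1 f=6, (5,7) g=1 f=8]; closed=[(2,6), (3,6), (3,7), (4,7)]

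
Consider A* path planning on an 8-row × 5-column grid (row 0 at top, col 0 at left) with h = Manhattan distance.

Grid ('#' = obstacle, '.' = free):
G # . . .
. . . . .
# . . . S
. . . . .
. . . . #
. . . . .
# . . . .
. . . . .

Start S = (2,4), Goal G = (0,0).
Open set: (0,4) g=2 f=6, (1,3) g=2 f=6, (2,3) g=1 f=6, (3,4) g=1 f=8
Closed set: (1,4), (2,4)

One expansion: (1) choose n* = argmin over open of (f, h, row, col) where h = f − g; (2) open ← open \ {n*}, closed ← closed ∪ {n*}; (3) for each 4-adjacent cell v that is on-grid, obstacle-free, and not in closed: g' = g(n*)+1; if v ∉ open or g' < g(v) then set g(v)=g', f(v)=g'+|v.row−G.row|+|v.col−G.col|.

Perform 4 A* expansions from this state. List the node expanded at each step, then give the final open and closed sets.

order=[(0,4) → (0,3) → (0,2) → (1,3)]; open=[(1,2) g=3 f=6, (2,3) g=1 f=6, (3,4) g=1 f=8]; closed=[(0,2), (0,3), (0,4), (1,3), (1,4), (2,4)]

step 1: expand (0,4) (f=6, h=4) → closed; open now [(0,3) g=3 f=6, (1,3) g=2 f=6, (2,3) g=1 f=6, (3,4) g=1 f=8]
step 2: expand (0,3) (f=6, h=3) → closed; open now [(0,2) g=4 f=6, (1,3) g=2 f=6, (2,3) g=1 f=6, (3,4) g=1 f=8]
step 3: expand (0,2) (f=6, h=2) → closed; open now [(1,2) g=5 f=8, (1,3) g=2 f=6, (2,3) g=1 f=6, (3,4) g=1 f=8]
step 4: expand (1,3) (f=6, h=4) → closed; open now [(1,2) g=3 f=6, (2,3) g=1 f=6, (3,4) g=1 f=8]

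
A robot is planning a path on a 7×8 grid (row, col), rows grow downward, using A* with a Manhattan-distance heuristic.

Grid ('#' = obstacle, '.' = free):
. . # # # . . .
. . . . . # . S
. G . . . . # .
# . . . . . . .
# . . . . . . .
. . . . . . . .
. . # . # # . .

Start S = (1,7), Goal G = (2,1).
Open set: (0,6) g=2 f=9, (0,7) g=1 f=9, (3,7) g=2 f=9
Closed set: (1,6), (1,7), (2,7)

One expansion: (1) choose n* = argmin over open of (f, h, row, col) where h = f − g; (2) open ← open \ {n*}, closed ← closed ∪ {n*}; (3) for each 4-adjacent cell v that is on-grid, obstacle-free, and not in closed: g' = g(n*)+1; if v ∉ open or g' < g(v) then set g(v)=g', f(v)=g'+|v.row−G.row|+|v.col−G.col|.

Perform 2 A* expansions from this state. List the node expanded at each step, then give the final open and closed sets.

order=[(0,6) → (0,5)]; open=[(0,7) g=1 f=9, (3,7) g=2 f=9]; closed=[(0,5), (0,6), (1,6), (1,7), (2,7)]

step 1: expand (0,6) (f=9, h=7) → closed; open now [(0,5) g=3 f=9, (0,7) g=1 f=9, (3,7) g=2 f=9]
step 2: expand (0,5) (f=9, h=6) → closed; open now [(0,7) g=1 f=9, (3,7) g=2 f=9]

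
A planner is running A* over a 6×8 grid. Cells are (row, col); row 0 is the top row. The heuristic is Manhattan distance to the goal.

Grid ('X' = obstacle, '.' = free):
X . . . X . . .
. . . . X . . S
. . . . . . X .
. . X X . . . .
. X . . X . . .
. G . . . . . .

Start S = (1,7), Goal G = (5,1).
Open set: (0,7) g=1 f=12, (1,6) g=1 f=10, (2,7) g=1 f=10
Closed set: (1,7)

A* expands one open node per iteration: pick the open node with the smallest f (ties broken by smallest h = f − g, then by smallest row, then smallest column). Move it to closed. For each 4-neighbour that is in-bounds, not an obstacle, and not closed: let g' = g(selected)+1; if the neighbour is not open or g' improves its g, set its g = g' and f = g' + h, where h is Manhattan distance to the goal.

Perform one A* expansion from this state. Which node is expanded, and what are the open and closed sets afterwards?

step 1: expand (1,6) (f=10, h=9) → closed; open now [(0,6) g=2 f=12, (0,7) g=1 f=12, (1,5) g=2 f=10, (2,7) g=1 f=10]

expanded=(1,6); open=[(0,6) g=2 f=12, (0,7) g=1 f=12, (1,5) g=2 f=10, (2,7) g=1 f=10]; closed=[(1,6), (1,7)]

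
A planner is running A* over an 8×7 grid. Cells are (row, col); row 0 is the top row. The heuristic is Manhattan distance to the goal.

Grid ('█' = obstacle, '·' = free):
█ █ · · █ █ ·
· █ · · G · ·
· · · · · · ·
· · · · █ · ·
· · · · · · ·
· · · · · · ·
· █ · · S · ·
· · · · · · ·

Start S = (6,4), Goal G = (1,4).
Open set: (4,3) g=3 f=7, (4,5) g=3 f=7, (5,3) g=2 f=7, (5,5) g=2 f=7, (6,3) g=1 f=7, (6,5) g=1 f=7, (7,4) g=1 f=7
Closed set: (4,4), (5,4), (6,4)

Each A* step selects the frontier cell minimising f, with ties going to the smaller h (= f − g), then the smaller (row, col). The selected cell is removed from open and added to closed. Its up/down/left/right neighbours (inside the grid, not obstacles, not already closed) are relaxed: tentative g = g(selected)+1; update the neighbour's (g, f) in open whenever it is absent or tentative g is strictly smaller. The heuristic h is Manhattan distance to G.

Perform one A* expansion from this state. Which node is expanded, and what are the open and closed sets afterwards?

step 1: expand (4,3) (f=7, h=4) → closed; open now [(3,3) g=4 f=7, (4,2) g=4 f=9, (4,5) g=3 f=7, (5,3) g=2 f=7, (5,5) g=2 f=7, (6,3) g=1 f=7, (6,5) g=1 f=7, (7,4) g=1 f=7]

expanded=(4,3); open=[(3,3) g=4 f=7, (4,2) g=4 f=9, (4,5) g=3 f=7, (5,3) g=2 f=7, (5,5) g=2 f=7, (6,3) g=1 f=7, (6,5) g=1 f=7, (7,4) g=1 f=7]; closed=[(4,3), (4,4), (5,4), (6,4)]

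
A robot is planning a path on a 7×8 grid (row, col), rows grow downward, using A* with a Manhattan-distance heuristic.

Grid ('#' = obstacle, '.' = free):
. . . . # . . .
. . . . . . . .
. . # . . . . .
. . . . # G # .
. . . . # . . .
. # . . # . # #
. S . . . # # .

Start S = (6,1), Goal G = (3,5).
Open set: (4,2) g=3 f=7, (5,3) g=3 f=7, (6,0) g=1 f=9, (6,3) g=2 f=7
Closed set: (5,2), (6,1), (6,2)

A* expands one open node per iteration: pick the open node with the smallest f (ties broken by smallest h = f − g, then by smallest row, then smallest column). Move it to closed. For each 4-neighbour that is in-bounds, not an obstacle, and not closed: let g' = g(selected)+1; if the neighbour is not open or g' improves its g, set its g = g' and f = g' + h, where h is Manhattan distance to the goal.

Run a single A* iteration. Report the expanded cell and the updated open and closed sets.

expanded=(4,2); open=[(3,2) g=4 f=7, (4,1) g=4 f=9, (4,3) g=4 f=7, (5,3) g=3 f=7, (6,0) g=1 f=9, (6,3) g=2 f=7]; closed=[(4,2), (5,2), (6,1), (6,2)]

step 1: expand (4,2) (f=7, h=4) → closed; open now [(3,2) g=4 f=7, (4,1) g=4 f=9, (4,3) g=4 f=7, (5,3) g=3 f=7, (6,0) g=1 f=9, (6,3) g=2 f=7]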